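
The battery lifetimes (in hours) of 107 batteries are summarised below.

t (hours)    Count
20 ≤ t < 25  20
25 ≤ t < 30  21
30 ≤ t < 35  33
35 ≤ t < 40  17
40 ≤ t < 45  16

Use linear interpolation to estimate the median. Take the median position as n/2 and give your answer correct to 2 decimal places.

Cumulative frequencies: 20, 41, 74, 91, 107
n = 107; position = n/2 = 53.5.
This falls in the class 30 ≤ t < 35: L = 30, F = 41, f = 33, h = 5.
Median ≈ 30 + ((53.5 − 41) / 33) × 5 = 31.8939

31.89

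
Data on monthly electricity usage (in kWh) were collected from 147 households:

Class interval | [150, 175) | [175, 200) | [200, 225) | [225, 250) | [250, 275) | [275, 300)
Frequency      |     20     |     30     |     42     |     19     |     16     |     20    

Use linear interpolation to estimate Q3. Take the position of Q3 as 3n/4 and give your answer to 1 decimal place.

Cumulative frequencies: 20, 50, 92, 111, 127, 147
n = 147; position = 3n/4 = 110.25.
This falls in the class [225, 250): L = 225, F = 92, f = 19, h = 25.
Upper quartile ≈ 225 + ((110.25 − 92) / 19) × 25 = 249.0132

249.0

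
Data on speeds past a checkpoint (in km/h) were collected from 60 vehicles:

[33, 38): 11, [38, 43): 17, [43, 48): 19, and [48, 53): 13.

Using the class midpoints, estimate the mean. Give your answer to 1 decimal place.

43.3

Midpoints: 35.5, 40.5, 45.5, 50.5
Σfm = 11×35.5 + 17×40.5 + 19×45.5 + 13×50.5 = 2600
n = Σf = 60
Mean = 2600 / 60 = 43.3333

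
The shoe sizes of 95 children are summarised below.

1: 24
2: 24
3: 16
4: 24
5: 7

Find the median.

2

Cumulative frequencies: 24, 48, 64, 88, 95
n = 95, so the median is the value in position (n+1)/2 = 48.
Position 48 falls at value 2.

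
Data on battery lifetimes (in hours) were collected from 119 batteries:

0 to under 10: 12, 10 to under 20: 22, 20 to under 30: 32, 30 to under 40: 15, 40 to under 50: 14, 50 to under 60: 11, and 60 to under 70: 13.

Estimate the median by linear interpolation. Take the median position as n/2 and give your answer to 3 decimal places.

27.969

Cumulative frequencies: 12, 34, 66, 81, 95, 106, 119
n = 119; position = n/2 = 59.5.
This falls in the class 20 to under 30: L = 20, F = 34, f = 32, h = 10.
Median ≈ 20 + ((59.5 − 34) / 32) × 10 = 27.9688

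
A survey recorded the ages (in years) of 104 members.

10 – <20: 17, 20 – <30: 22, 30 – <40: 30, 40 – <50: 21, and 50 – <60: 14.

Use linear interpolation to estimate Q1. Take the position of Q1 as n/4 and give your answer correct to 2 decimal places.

24.09

Cumulative frequencies: 17, 39, 69, 90, 104
n = 104; position = n/4 = 26.
This falls in the class 20 – <30: L = 20, F = 17, f = 22, h = 10.
Lower quartile ≈ 20 + ((26 − 17) / 22) × 10 = 24.0909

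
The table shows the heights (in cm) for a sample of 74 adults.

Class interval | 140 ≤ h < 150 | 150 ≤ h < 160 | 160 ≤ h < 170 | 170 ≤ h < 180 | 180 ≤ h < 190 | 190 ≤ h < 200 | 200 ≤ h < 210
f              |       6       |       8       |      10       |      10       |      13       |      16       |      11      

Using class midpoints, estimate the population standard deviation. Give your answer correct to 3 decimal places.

Midpoints: 145, 155, 165, 175, 185, 195, 205
n = 74, Σfm = 13290, mean = 179.5946
Σfm² = 2412450
Σf(m − x̄)² = Σfm² − (Σfm)²/n = 2412450 − 13290²/74 = 25637.8378
Population variance = 25637.8378 / 74 = 346.4573
Standard deviation = √346.4573 = 18.6134

18.613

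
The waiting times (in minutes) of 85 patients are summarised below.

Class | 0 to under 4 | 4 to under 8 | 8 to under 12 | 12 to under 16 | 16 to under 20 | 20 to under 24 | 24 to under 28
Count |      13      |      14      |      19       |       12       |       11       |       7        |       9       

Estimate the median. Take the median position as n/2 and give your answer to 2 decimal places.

11.26

Cumulative frequencies: 13, 27, 46, 58, 69, 76, 85
n = 85; position = n/2 = 42.5.
This falls in the class 8 to under 12: L = 8, F = 27, f = 19, h = 4.
Median ≈ 8 + ((42.5 − 27) / 19) × 4 = 11.2632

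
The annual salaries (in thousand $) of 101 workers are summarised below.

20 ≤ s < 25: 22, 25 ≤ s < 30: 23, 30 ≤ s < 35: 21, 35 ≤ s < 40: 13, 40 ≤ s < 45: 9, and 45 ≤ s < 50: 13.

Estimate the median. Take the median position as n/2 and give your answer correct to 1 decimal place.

31.3

Cumulative frequencies: 22, 45, 66, 79, 88, 101
n = 101; position = n/2 = 50.5.
This falls in the class 30 ≤ s < 35: L = 30, F = 45, f = 21, h = 5.
Median ≈ 30 + ((50.5 − 45) / 21) × 5 = 31.3095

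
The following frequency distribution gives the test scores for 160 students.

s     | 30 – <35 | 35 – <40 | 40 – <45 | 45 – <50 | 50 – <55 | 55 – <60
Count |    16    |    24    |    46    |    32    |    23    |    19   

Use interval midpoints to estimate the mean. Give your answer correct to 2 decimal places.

Midpoints: 32.5, 37.5, 42.5, 47.5, 52.5, 57.5
Σfm = 16×32.5 + 24×37.5 + 46×42.5 + 32×47.5 + 23×52.5 + 19×57.5 = 7195
n = Σf = 160
Mean = 7195 / 160 = 44.9688

44.97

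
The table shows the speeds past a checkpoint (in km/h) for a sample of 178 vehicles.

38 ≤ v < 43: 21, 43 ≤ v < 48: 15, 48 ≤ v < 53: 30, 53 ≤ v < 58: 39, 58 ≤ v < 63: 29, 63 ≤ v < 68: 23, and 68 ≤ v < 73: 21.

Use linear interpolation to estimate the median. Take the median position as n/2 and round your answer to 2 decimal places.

55.95

Cumulative frequencies: 21, 36, 66, 105, 134, 157, 178
n = 178; position = n/2 = 89.
This falls in the class 53 ≤ v < 58: L = 53, F = 66, f = 39, h = 5.
Median ≈ 53 + ((89 − 66) / 39) × 5 = 55.9487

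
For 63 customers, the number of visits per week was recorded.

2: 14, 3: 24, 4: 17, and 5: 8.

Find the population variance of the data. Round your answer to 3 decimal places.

Values: 2, 3, 4, 5
n = 63, Σfx = 208, mean = 3.3016
Σfx² = 744
Σf(x − x̄)² = Σfx² − (Σfx)²/n = 744 − 208²/63 = 57.2698
Population variance = 57.2698 / 63 = 0.9090

0.909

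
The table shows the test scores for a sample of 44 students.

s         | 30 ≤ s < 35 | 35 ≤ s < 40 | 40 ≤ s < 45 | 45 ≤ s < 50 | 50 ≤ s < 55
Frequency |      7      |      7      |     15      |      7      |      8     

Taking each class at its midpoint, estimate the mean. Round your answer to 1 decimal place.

42.7

Midpoints: 32.5, 37.5, 42.5, 47.5, 52.5
Σfm = 7×32.5 + 7×37.5 + 15×42.5 + 7×47.5 + 8×52.5 = 1880
n = Σf = 44
Mean = 1880 / 44 = 42.7273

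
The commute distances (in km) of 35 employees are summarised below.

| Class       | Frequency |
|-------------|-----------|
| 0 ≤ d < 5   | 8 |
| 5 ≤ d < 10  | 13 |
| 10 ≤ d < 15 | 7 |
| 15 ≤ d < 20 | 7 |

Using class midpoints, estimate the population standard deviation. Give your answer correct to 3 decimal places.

Midpoints: 2.5, 7.5, 12.5, 17.5
n = 35, Σfm = 327.5, mean = 9.3571
Σfm² = 4018.75
Σf(m − x̄)² = Σfm² − (Σfm)²/n = 4018.75 − 327.5²/35 = 954.2857
Population variance = 954.2857 / 35 = 27.2653
Standard deviation = √27.2653 = 5.2216

5.222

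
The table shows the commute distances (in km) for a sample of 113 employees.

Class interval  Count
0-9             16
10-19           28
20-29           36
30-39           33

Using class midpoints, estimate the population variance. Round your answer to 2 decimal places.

Midpoints: 4.5, 14.5, 24.5, 34.5
n = 113, Σfm = 2498.5, mean = 22.1106
Σfm² = 67098.25
Σf(m − x̄)² = Σfm² − (Σfm)²/n = 67098.25 − 2498.5²/113 = 11854.8673
Population variance = 11854.8673 / 113 = 104.9103

104.91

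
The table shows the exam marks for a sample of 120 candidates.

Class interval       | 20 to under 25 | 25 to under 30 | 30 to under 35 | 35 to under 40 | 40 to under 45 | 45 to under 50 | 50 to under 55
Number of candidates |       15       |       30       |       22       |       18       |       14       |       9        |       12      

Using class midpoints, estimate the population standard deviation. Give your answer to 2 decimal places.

Midpoints: 22.5, 27.5, 32.5, 37.5, 42.5, 47.5, 52.5
n = 120, Σfm = 4205, mean = 35.0417
Σfm² = 157500
Σf(m − x̄)² = Σfm² − (Σfm)²/n = 157500 − 4205²/120 = 10149.7917
Population variance = 10149.7917 / 120 = 84.5816
Standard deviation = √84.5816 = 9.1968

9.20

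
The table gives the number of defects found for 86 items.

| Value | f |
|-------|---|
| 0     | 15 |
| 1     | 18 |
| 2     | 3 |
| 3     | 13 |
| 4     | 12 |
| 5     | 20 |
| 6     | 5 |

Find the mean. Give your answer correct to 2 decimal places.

Values: 0, 1, 2, 3, 4, 5, 6
Σfx = 15×0 + 18×1 + 3×2 + 13×3 + 12×4 + 20×5 + 5×6 = 241
n = Σf = 86
Mean = 241 / 86 = 2.8023

2.80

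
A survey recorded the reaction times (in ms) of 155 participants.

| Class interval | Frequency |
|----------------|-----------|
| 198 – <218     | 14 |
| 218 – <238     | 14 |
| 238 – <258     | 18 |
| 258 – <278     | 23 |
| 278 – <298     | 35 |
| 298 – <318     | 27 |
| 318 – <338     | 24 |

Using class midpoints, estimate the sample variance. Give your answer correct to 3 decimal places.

1362.648

Midpoints: 208, 228, 248, 268, 288, 308, 328
n = 155, Σfm = 43000, mean = 277.4194
Σfm² = 12138880
Σf(m − x̄)² = Σfm² − (Σfm)²/n = 12138880 − 43000²/155 = 209847.7419
Sample variance = 209847.7419 / 154 = 1362.6477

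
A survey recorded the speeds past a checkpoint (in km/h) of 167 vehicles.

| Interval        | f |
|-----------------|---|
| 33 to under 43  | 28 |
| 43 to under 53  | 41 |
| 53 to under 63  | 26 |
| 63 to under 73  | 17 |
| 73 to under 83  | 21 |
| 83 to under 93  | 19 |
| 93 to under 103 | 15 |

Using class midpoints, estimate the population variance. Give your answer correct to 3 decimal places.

Midpoints: 38, 48, 58, 68, 78, 88, 98
n = 167, Σfm = 10476, mean = 62.7305
Σfm² = 719928
Σf(m − x̄)² = Σfm² − (Σfm)²/n = 719928 − 10476²/167 = 62762.8743
Population variance = 62762.8743 / 167 = 375.8256

375.826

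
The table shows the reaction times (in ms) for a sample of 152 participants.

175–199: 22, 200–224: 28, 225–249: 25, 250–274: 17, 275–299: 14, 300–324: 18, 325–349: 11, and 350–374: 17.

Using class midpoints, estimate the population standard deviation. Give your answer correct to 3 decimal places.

Midpoints: 187, 212, 237, 262, 287, 312, 337, 362
n = 152, Σfm = 39924, mean = 262.6579
Σfm² = 10981288
Σf(m − x̄)² = Σfm² − (Σfm)²/n = 10981288 − 39924²/152 = 494934.2105
Population variance = 494934.2105 / 152 = 3256.1461
Standard deviation = √3256.1461 = 57.0627

57.063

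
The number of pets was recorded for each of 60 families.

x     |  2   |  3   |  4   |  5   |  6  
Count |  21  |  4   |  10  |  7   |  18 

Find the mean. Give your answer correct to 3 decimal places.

Values: 2, 3, 4, 5, 6
Σfx = 21×2 + 4×3 + 10×4 + 7×5 + 18×6 = 237
n = Σf = 60
Mean = 237 / 60 = 3.9500

3.950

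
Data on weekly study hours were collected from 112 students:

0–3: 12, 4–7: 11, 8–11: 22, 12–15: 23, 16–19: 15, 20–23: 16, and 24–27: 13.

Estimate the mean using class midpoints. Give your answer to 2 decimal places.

Midpoints: 1.5, 5.5, 9.5, 13.5, 17.5, 21.5, 25.5
Σfm = 12×1.5 + 11×5.5 + 22×9.5 + 23×13.5 + 15×17.5 + 16×21.5 + 13×25.5 = 1536
n = Σf = 112
Mean = 1536 / 112 = 13.7143

13.71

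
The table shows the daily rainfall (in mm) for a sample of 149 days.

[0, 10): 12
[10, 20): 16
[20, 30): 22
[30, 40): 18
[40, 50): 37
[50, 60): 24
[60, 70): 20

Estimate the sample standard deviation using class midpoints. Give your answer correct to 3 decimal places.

18.134

Midpoints: 5, 15, 25, 35, 45, 55, 65
n = 149, Σfm = 5765, mean = 38.6913
Σfm² = 271725
Σf(m − x̄)² = Σfm² − (Σfm)²/n = 271725 − 5765²/149 = 48669.7987
Sample variance = 48669.7987 / 148 = 328.8500
Standard deviation = √328.8500 = 18.1342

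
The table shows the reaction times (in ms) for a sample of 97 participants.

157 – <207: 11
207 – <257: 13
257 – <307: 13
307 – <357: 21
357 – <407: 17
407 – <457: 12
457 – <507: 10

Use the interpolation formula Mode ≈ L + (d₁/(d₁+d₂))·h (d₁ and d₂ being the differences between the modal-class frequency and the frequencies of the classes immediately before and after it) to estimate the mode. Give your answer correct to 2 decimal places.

340.33

Modal class: 307 – <357 (highest frequency 21).
d₁ = 21 − 13 = 8, d₂ = 21 − 17 = 4
Mode ≈ 307 + (8/(8+4)) × 50 = 307 + 33.3333 = 340.3333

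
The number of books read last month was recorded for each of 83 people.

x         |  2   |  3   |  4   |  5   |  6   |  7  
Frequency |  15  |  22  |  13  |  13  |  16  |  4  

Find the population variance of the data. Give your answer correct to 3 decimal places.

2.346

Values: 2, 3, 4, 5, 6, 7
n = 83, Σfx = 337, mean = 4.0602
Σfx² = 1563
Σf(x − x̄)² = Σfx² − (Σfx)²/n = 1563 − 337²/83 = 194.6988
Population variance = 194.6988 / 83 = 2.3458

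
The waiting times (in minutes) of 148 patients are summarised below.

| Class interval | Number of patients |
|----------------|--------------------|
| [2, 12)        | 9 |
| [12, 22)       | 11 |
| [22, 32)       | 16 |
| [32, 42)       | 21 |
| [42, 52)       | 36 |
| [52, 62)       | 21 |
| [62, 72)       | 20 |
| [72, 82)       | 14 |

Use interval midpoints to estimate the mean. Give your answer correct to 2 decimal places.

45.72

Midpoints: 7, 17, 27, 37, 47, 57, 67, 77
Σfm = 9×7 + 11×17 + 16×27 + 21×37 + 36×47 + 21×57 + 20×67 + 14×77 = 6766
n = Σf = 148
Mean = 6766 / 148 = 45.7162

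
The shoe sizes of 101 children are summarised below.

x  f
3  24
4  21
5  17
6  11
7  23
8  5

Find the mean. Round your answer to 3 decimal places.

Values: 3, 4, 5, 6, 7, 8
Σfx = 24×3 + 21×4 + 17×5 + 11×6 + 23×7 + 5×8 = 508
n = Σf = 101
Mean = 508 / 101 = 5.0297

5.030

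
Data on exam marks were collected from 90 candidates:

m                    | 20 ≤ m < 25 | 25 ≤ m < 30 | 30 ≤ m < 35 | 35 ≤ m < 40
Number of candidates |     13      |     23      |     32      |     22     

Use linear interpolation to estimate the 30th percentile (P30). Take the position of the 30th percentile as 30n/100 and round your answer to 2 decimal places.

Cumulative frequencies: 13, 36, 68, 90
n = 90; position = 30n/100 = 27.
This falls in the class 25 ≤ m < 30: L = 25, F = 13, f = 23, h = 5.
30th percentile ≈ 25 + ((27 − 13) / 23) × 5 = 28.0435

28.04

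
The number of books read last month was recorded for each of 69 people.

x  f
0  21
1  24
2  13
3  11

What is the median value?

Cumulative frequencies: 21, 45, 58, 69
n = 69, so the median is the value in position (n+1)/2 = 35.
Position 35 falls at value 1.

1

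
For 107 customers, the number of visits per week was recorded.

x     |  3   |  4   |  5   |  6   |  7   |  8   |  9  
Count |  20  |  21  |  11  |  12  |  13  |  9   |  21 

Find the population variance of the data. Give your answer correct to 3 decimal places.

Values: 3, 4, 5, 6, 7, 8, 9
n = 107, Σfx = 623, mean = 5.8224
Σfx² = 4137
Σf(x − x̄)² = Σfx² − (Σfx)²/n = 4137 − 623²/107 = 509.6262
Population variance = 509.6262 / 107 = 4.7629

4.763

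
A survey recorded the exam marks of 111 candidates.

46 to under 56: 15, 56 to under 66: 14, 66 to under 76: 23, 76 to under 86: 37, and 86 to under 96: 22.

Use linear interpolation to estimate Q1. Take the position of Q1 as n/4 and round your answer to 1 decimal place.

65.1

Cumulative frequencies: 15, 29, 52, 89, 111
n = 111; position = n/4 = 27.75.
This falls in the class 56 to under 66: L = 56, F = 15, f = 14, h = 10.
Lower quartile ≈ 56 + ((27.75 − 15) / 14) × 10 = 65.1071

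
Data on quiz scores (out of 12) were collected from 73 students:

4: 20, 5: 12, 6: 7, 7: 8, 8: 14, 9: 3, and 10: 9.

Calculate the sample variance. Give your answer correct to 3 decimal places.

Values: 4, 5, 6, 7, 8, 9, 10
n = 73, Σfx = 467, mean = 6.3973
Σfx² = 3303
Σf(x − x̄)² = Σfx² − (Σfx)²/n = 3303 − 467²/73 = 315.4795
Sample variance = 315.4795 / 72 = 4.3817

4.382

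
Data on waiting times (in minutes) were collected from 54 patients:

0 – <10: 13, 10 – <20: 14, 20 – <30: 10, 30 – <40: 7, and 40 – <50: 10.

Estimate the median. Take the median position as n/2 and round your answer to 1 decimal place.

20.0

Cumulative frequencies: 13, 27, 37, 44, 54
n = 54; position = n/2 = 27.
This falls in the class 10 – <20: L = 10, F = 13, f = 14, h = 10.
Median ≈ 10 + ((27 − 13) / 14) × 10 = 20.0000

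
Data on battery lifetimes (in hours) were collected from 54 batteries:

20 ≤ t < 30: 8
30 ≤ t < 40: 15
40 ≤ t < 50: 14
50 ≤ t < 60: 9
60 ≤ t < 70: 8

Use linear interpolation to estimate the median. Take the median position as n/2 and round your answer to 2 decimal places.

42.86

Cumulative frequencies: 8, 23, 37, 46, 54
n = 54; position = n/2 = 27.
This falls in the class 40 ≤ t < 50: L = 40, F = 23, f = 14, h = 10.
Median ≈ 40 + ((27 − 23) / 14) × 10 = 42.8571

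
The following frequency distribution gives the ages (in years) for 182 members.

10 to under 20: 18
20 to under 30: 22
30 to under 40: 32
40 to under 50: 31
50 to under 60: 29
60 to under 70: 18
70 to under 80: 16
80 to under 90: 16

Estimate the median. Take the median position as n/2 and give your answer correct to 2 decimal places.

Cumulative frequencies: 18, 40, 72, 103, 132, 150, 166, 182
n = 182; position = n/2 = 91.
This falls in the class 40 to under 50: L = 40, F = 72, f = 31, h = 10.
Median ≈ 40 + ((91 − 72) / 31) × 10 = 46.1290

46.13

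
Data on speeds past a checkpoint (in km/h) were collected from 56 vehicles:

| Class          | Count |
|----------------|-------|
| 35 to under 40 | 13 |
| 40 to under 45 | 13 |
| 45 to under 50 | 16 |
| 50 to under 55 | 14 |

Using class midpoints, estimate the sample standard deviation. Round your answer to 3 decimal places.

5.553

Midpoints: 37.5, 42.5, 47.5, 52.5
n = 56, Σfm = 2535, mean = 45.2679
Σfm² = 116450
Σf(m − x̄)² = Σfm² − (Σfm)²/n = 116450 − 2535²/56 = 1695.9821
Sample variance = 1695.9821 / 55 = 30.8360
Standard deviation = √30.8360 = 5.5530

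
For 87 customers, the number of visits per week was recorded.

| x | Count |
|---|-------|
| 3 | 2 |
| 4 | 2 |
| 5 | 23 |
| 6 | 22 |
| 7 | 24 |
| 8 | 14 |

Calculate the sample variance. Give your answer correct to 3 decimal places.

1.452

Values: 3, 4, 5, 6, 7, 8
n = 87, Σfx = 541, mean = 6.2184
Σfx² = 3489
Σf(x − x̄)² = Σfx² − (Σfx)²/n = 3489 − 541²/87 = 124.8506
Sample variance = 124.8506 / 86 = 1.4518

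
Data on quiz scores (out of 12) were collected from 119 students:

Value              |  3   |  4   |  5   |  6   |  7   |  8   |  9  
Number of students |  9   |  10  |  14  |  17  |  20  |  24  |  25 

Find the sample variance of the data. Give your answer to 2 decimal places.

3.56

Values: 3, 4, 5, 6, 7, 8, 9
n = 119, Σfx = 796, mean = 6.6891
Σfx² = 5744
Σf(x − x̄)² = Σfx² − (Σfx)²/n = 5744 − 796²/119 = 419.4958
Sample variance = 419.4958 / 118 = 3.5550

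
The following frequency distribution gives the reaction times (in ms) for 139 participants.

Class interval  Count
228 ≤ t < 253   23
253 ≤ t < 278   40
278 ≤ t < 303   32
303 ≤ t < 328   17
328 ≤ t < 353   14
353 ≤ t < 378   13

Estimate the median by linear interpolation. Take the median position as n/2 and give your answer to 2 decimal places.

Cumulative frequencies: 23, 63, 95, 112, 126, 139
n = 139; position = n/2 = 69.5.
This falls in the class 278 ≤ t < 303: L = 278, F = 63, f = 32, h = 25.
Median ≈ 278 + ((69.5 − 63) / 32) × 25 = 283.0781

283.08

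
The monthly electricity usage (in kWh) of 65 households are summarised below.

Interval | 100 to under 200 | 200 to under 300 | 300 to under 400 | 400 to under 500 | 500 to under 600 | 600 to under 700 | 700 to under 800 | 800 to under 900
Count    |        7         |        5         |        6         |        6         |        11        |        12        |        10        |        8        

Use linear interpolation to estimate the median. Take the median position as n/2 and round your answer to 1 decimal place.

Cumulative frequencies: 7, 12, 18, 24, 35, 47, 57, 65
n = 65; position = n/2 = 32.5.
This falls in the class 500 to under 600: L = 500, F = 24, f = 11, h = 100.
Median ≈ 500 + ((32.5 − 24) / 11) × 100 = 577.2727

577.3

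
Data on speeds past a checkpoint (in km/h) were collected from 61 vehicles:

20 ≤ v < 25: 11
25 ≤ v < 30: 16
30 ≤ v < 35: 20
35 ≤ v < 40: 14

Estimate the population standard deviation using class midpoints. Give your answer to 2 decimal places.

5.14

Midpoints: 22.5, 27.5, 32.5, 37.5
n = 61, Σfm = 1862.5, mean = 30.5328
Σfm² = 58481.25
Σf(m − x̄)² = Σfm² − (Σfm)²/n = 58481.25 − 1862.5²/61 = 1613.9344
Population variance = 1613.9344 / 61 = 26.4579
Standard deviation = √26.4579 = 5.1437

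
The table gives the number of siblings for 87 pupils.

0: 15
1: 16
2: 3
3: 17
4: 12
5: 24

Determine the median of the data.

Cumulative frequencies: 15, 31, 34, 51, 63, 87
n = 87, so the median is the value in position (n+1)/2 = 44.
Position 44 falls at value 3.

3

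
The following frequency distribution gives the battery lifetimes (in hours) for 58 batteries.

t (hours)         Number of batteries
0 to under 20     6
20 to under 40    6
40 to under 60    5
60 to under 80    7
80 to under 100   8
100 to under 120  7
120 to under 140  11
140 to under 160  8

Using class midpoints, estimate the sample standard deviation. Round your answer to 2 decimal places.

Midpoints: 10, 30, 50, 70, 90, 110, 130, 150
n = 58, Σfm = 5100, mean = 87.9310
Σfm² = 568200
Σf(m − x̄)² = Σfm² − (Σfm)²/n = 568200 − 5100²/58 = 119751.7241
Sample variance = 119751.7241 / 57 = 2100.9074
Standard deviation = √2100.9074 = 45.8357

45.84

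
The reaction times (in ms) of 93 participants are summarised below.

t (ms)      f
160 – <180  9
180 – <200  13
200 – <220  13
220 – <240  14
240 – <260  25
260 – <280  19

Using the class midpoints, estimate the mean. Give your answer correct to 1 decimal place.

229.4

Midpoints: 170, 190, 210, 230, 250, 270
Σfm = 9×170 + 13×190 + 13×210 + 14×230 + 25×250 + 19×270 = 21330
n = Σf = 93
Mean = 21330 / 93 = 229.3548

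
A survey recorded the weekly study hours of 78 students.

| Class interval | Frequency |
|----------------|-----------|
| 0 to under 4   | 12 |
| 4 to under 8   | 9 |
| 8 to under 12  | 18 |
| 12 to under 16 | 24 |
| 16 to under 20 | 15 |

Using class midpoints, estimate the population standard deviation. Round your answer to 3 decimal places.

Midpoints: 2, 6, 10, 14, 18
n = 78, Σfm = 864, mean = 11.0769
Σfm² = 11736
Σf(m − x̄)² = Σfm² − (Σfm)²/n = 11736 − 864²/78 = 2165.5385
Population variance = 2165.5385 / 78 = 27.7633
Standard deviation = √27.7633 = 5.2691

5.269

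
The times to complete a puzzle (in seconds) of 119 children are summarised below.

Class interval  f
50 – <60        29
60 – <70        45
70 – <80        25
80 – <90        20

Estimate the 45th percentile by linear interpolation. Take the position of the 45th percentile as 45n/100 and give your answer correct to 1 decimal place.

65.5

Cumulative frequencies: 29, 74, 99, 119
n = 119; position = 45n/100 = 53.55.
This falls in the class 60 – <70: L = 60, F = 29, f = 45, h = 10.
45th percentile ≈ 60 + ((53.55 − 29) / 45) × 10 = 65.4556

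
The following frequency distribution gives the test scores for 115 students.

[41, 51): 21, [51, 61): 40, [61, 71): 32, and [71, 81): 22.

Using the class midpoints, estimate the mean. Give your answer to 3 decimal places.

60.783

Midpoints: 46, 56, 66, 76
Σfm = 21×46 + 40×56 + 32×66 + 22×76 = 6990
n = Σf = 115
Mean = 6990 / 115 = 60.7826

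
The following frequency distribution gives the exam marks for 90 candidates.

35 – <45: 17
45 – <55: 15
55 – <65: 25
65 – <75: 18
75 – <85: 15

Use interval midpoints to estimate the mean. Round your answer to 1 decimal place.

59.9

Midpoints: 40, 50, 60, 70, 80
Σfm = 17×40 + 15×50 + 25×60 + 18×70 + 15×80 = 5390
n = Σf = 90
Mean = 5390 / 90 = 59.8889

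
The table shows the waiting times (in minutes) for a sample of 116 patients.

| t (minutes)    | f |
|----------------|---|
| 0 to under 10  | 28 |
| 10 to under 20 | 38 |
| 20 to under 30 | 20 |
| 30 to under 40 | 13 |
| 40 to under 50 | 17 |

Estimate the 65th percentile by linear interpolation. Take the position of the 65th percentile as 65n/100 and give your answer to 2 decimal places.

Cumulative frequencies: 28, 66, 86, 99, 116
n = 116; position = 65n/100 = 75.4.
This falls in the class 20 to under 30: L = 20, F = 66, f = 20, h = 10.
65th percentile ≈ 20 + ((75.4 − 66) / 20) × 10 = 24.7000

24.70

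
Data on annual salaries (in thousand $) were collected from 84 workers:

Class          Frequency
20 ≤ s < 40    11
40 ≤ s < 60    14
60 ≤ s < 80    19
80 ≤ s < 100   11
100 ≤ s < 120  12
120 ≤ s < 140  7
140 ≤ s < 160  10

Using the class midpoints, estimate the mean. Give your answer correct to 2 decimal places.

Midpoints: 30, 50, 70, 90, 110, 130, 150
Σfm = 11×30 + 14×50 + 19×70 + 11×90 + 12×110 + 7×130 + 10×150 = 7080
n = Σf = 84
Mean = 7080 / 84 = 84.2857

84.29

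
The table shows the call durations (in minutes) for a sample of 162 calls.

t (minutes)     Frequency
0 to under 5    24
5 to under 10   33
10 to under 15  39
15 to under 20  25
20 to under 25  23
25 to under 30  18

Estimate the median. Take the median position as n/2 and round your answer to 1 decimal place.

13.1

Cumulative frequencies: 24, 57, 96, 121, 144, 162
n = 162; position = n/2 = 81.
This falls in the class 10 to under 15: L = 10, F = 57, f = 39, h = 5.
Median ≈ 10 + ((81 − 57) / 39) × 5 = 13.0769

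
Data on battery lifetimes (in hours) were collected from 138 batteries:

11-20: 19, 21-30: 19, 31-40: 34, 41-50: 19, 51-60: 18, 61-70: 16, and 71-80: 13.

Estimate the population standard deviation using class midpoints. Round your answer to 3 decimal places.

Midpoints: 15.5, 25.5, 35.5, 45.5, 55.5, 65.5, 75.5
n = 138, Σfm = 5879, mean = 42.6014
Σfm² = 297294.5
Σf(m − x̄)² = Σfm² − (Σfm)²/n = 297294.5 − 5879²/138 = 46840.5797
Population variance = 46840.5797 / 138 = 339.4245
Standard deviation = √339.4245 = 18.4235

18.423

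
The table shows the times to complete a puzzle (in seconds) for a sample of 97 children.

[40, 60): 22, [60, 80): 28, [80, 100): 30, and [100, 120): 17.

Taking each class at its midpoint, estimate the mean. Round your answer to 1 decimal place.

78.7

Midpoints: 50, 70, 90, 110
Σfm = 22×50 + 28×70 + 30×90 + 17×110 = 7630
n = Σf = 97
Mean = 7630 / 97 = 78.6598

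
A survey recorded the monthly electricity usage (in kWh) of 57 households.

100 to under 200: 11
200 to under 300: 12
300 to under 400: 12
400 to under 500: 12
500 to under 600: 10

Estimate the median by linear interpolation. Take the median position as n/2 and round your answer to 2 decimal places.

Cumulative frequencies: 11, 23, 35, 47, 57
n = 57; position = n/2 = 28.5.
This falls in the class 300 to under 400: L = 300, F = 23, f = 12, h = 100.
Median ≈ 300 + ((28.5 − 23) / 12) × 100 = 345.8333

345.83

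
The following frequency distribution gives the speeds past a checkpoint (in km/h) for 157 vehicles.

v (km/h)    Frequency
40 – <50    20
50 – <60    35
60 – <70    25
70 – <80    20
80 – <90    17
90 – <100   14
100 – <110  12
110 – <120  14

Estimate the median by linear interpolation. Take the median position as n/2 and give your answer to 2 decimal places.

Cumulative frequencies: 20, 55, 80, 100, 117, 131, 143, 157
n = 157; position = n/2 = 78.5.
This falls in the class 60 – <70: L = 60, F = 55, f = 25, h = 10.
Median ≈ 60 + ((78.5 − 55) / 25) × 10 = 69.4000

69.40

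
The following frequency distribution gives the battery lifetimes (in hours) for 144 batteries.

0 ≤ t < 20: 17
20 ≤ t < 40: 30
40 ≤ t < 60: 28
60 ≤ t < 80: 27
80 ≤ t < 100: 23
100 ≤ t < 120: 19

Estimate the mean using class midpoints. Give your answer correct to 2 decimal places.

59.17

Midpoints: 10, 30, 50, 70, 90, 110
Σfm = 17×10 + 30×30 + 28×50 + 27×70 + 23×90 + 19×110 = 8520
n = Σf = 144
Mean = 8520 / 144 = 59.1667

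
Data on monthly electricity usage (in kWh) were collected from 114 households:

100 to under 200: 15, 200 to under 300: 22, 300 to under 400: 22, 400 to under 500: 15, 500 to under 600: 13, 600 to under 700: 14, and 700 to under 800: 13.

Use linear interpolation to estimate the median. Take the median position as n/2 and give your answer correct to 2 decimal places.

Cumulative frequencies: 15, 37, 59, 74, 87, 101, 114
n = 114; position = n/2 = 57.
This falls in the class 300 to under 400: L = 300, F = 37, f = 22, h = 100.
Median ≈ 300 + ((57 − 37) / 22) × 100 = 390.9091

390.91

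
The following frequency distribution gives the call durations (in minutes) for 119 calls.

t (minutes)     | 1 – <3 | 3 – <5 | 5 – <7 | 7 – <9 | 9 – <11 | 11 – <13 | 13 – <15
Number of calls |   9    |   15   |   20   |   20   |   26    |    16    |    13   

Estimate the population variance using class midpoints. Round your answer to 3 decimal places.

12.257

Midpoints: 2, 4, 6, 8, 10, 12, 14
n = 119, Σfm = 992, mean = 8.3361
Σfm² = 9728
Σf(m − x̄)² = Σfm² − (Σfm)²/n = 9728 − 992²/119 = 1458.5546
Population variance = 1458.5546 / 119 = 12.2568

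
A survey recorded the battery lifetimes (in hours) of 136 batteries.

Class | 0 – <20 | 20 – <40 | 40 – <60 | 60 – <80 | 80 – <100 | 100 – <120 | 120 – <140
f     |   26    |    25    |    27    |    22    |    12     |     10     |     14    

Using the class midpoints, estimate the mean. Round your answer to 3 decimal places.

58.088

Midpoints: 10, 30, 50, 70, 90, 110, 130
Σfm = 26×10 + 25×30 + 27×50 + 22×70 + 12×90 + 10×110 + 14×130 = 7900
n = Σf = 136
Mean = 7900 / 136 = 58.0882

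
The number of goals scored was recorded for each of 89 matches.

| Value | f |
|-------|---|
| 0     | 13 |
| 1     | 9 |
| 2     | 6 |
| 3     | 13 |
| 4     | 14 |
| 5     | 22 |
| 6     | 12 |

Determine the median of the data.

Cumulative frequencies: 13, 22, 28, 41, 55, 77, 89
n = 89, so the median is the value in position (n+1)/2 = 45.
Position 45 falls at value 4.

4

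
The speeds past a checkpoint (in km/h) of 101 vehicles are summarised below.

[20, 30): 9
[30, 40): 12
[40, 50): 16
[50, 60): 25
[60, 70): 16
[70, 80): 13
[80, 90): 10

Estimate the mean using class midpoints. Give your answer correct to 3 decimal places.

Midpoints: 25, 35, 45, 55, 65, 75, 85
Σfm = 9×25 + 12×35 + 16×45 + 25×55 + 16×65 + 13×75 + 10×85 = 5605
n = Σf = 101
Mean = 5605 / 101 = 55.4950

55.495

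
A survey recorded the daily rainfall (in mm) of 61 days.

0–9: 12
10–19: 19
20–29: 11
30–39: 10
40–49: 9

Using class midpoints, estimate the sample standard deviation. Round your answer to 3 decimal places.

13.498

Midpoints: 4.5, 14.5, 24.5, 34.5, 44.5
n = 61, Σfm = 1344.5, mean = 22.0410
Σfm² = 40565.25
Σf(m − x̄)² = Σfm² − (Σfm)²/n = 40565.25 − 1344.5²/61 = 10931.1475
Sample variance = 10931.1475 / 60 = 182.1858
Standard deviation = √182.1858 = 13.4976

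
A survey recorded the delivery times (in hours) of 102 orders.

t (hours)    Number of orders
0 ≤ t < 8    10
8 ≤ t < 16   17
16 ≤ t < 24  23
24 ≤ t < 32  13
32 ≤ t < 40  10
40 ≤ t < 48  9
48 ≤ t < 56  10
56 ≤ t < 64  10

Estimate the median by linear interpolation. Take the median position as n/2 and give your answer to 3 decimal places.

24.615

Cumulative frequencies: 10, 27, 50, 63, 73, 82, 92, 102
n = 102; position = n/2 = 51.
This falls in the class 24 ≤ t < 32: L = 24, F = 50, f = 13, h = 8.
Median ≈ 24 + ((51 − 50) / 13) × 8 = 24.6154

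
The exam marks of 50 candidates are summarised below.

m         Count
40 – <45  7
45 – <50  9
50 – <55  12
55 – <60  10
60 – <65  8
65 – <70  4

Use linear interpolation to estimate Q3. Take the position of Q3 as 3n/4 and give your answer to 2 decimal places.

Cumulative frequencies: 7, 16, 28, 38, 46, 50
n = 50; position = 3n/4 = 37.5.
This falls in the class 55 – <60: L = 55, F = 28, f = 10, h = 5.
Upper quartile ≈ 55 + ((37.5 − 28) / 10) × 5 = 59.7500

59.75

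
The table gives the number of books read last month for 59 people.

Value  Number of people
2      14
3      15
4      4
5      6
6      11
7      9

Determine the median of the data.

Cumulative frequencies: 14, 29, 33, 39, 50, 59
n = 59, so the median is the value in position (n+1)/2 = 30.
Position 30 falls at value 4.

4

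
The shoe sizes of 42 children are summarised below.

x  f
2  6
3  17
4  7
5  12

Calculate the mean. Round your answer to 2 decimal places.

Values: 2, 3, 4, 5
Σfx = 6×2 + 17×3 + 7×4 + 12×5 = 151
n = Σf = 42
Mean = 151 / 42 = 3.5952

3.60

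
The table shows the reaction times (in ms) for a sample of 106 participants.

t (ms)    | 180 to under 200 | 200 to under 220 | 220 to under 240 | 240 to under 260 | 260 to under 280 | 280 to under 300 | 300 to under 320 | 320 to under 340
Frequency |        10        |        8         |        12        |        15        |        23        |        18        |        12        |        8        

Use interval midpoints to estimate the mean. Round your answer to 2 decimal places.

Midpoints: 190, 210, 230, 250, 270, 290, 310, 330
Σfm = 10×190 + 8×210 + 12×230 + 15×250 + 23×270 + 18×290 + 12×310 + 8×330 = 27880
n = Σf = 106
Mean = 27880 / 106 = 263.0189

263.02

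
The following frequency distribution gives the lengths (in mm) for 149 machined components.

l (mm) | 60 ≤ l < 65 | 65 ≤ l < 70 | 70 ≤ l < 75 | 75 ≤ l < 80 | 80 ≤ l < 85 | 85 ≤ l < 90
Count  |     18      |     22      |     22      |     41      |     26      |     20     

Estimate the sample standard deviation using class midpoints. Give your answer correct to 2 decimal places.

Midpoints: 62.5, 67.5, 72.5, 77.5, 82.5, 87.5
n = 149, Σfm = 11277.5, mean = 75.6879
Σfm² = 862531.25
Σf(m − x̄)² = Σfm² − (Σfm)²/n = 862531.25 − 11277.5²/149 = 8960.7383
Sample variance = 8960.7383 / 148 = 60.5455
Standard deviation = √60.5455 = 7.7811

7.78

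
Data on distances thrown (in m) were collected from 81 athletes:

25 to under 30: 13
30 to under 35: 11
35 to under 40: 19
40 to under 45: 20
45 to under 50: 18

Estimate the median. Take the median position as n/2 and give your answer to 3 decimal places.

39.342

Cumulative frequencies: 13, 24, 43, 63, 81
n = 81; position = n/2 = 40.5.
This falls in the class 35 to under 40: L = 35, F = 24, f = 19, h = 5.
Median ≈ 35 + ((40.5 − 24) / 19) × 5 = 39.3421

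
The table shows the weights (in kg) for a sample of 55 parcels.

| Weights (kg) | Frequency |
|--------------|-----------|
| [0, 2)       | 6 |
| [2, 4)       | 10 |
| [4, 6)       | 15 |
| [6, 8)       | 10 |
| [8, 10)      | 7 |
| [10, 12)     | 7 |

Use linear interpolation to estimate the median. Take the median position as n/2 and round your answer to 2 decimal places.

Cumulative frequencies: 6, 16, 31, 41, 48, 55
n = 55; position = n/2 = 27.5.
This falls in the class [4, 6): L = 4, F = 16, f = 15, h = 2.
Median ≈ 4 + ((27.5 − 16) / 15) × 2 = 5.5333

5.53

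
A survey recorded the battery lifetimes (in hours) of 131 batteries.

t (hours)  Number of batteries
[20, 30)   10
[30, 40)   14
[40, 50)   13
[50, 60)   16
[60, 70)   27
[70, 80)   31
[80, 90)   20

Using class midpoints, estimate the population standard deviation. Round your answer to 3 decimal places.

Midpoints: 25, 35, 45, 55, 65, 75, 85
n = 131, Σfm = 7985, mean = 60.9542
Σfm² = 531075
Σf(m − x̄)² = Σfm² − (Σfm)²/n = 531075 − 7985²/131 = 44355.7252
Population variance = 44355.7252 / 131 = 338.5933
Standard deviation = √338.5933 = 18.4009

18.401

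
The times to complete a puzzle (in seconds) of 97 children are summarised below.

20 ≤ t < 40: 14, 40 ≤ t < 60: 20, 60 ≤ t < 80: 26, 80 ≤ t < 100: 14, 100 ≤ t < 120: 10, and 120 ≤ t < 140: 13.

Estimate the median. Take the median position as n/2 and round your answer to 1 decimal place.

71.2

Cumulative frequencies: 14, 34, 60, 74, 84, 97
n = 97; position = n/2 = 48.5.
This falls in the class 60 ≤ t < 80: L = 60, F = 34, f = 26, h = 20.
Median ≈ 60 + ((48.5 − 34) / 26) × 20 = 71.1538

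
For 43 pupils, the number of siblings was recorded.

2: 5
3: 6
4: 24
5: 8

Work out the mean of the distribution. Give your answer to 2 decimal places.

3.81

Values: 2, 3, 4, 5
Σfx = 5×2 + 6×3 + 24×4 + 8×5 = 164
n = Σf = 43
Mean = 164 / 43 = 3.8140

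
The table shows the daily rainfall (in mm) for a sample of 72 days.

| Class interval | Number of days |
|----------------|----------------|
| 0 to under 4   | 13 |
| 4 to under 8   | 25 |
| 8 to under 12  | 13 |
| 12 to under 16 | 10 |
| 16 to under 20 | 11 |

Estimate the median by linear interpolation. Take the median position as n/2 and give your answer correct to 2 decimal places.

7.68

Cumulative frequencies: 13, 38, 51, 61, 72
n = 72; position = n/2 = 36.
This falls in the class 4 to under 8: L = 4, F = 13, f = 25, h = 4.
Median ≈ 4 + ((36 − 13) / 25) × 4 = 7.6800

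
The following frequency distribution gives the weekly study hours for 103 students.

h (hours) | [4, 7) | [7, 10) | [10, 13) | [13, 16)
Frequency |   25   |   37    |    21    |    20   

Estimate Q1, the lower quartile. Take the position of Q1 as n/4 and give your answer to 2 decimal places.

Cumulative frequencies: 25, 62, 83, 103
n = 103; position = n/4 = 25.75.
This falls in the class [7, 10): L = 7, F = 25, f = 37, h = 3.
Lower quartile ≈ 7 + ((25.75 − 25) / 37) × 3 = 7.0608

7.06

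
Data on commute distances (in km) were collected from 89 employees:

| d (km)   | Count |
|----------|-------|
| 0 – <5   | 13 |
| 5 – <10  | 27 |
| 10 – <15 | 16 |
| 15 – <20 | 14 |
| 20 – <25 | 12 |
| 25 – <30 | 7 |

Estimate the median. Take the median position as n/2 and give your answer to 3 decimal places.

11.406

Cumulative frequencies: 13, 40, 56, 70, 82, 89
n = 89; position = n/2 = 44.5.
This falls in the class 10 – <15: L = 10, F = 40, f = 16, h = 5.
Median ≈ 10 + ((44.5 − 40) / 16) × 5 = 11.4062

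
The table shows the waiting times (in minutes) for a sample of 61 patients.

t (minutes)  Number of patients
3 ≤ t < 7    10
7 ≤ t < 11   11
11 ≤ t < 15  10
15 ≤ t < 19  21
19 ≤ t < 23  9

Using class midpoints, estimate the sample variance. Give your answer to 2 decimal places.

28.52

Midpoints: 5, 9, 13, 17, 21
n = 61, Σfm = 825, mean = 13.5246
Σfm² = 12869
Σf(m − x̄)² = Σfm² − (Σfm)²/n = 12869 − 825²/61 = 1711.2131
Sample variance = 1711.2131 / 60 = 28.5202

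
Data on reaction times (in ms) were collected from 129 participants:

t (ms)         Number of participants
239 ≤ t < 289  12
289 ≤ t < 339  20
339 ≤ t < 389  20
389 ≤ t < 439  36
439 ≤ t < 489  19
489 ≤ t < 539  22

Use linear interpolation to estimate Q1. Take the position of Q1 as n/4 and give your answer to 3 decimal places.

Cumulative frequencies: 12, 32, 52, 88, 107, 129
n = 129; position = n/4 = 32.25.
This falls in the class 339 ≤ t < 389: L = 339, F = 32, f = 20, h = 50.
Lower quartile ≈ 339 + ((32.25 − 32) / 20) × 50 = 339.6250

339.625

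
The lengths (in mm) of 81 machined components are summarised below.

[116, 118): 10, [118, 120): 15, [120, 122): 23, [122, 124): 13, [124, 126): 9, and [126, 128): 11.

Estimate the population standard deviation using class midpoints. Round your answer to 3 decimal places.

3.084

Midpoints: 117, 119, 121, 123, 125, 127
n = 81, Σfm = 9859, mean = 121.7160
Σfm² = 1200769
Σf(m − x̄)² = Σfm² − (Σfm)²/n = 1200769 − 9859²/81 = 770.4691
Population variance = 770.4691 / 81 = 9.5120
Standard deviation = √9.5120 = 3.0841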